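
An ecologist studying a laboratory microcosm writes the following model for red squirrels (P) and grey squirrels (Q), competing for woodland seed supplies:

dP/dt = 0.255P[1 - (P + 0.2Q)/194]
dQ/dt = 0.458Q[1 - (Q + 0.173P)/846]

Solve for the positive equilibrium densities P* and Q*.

P* ≈ 25.7, Q* ≈ 842

Setting both brackets to zero gives the nullclines P + 0.2Q = 194 and 0.173P + Q = 846.
Substituting Q = 846 - 0.173P into the first: P(1 - 0.2·0.173) = 194 - 0.2·846.
So P* = 24.8/0.965 = 25.7, and then Q* = 846 - 0.173·25.7 = 842.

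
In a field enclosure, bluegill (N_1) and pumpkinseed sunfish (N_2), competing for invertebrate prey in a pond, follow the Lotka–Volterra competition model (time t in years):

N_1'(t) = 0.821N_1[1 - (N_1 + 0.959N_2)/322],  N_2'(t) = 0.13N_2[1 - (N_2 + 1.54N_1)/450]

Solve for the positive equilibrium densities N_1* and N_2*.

N_1* ≈ 230, N_2* ≈ 96.2

Setting both brackets to zero gives the nullclines N_1 + 0.959N_2 = 322 and 1.54N_1 + N_2 = 450.
Substituting N_2 = 450 - 1.54N_1 into the first: N_1(1 - 0.959·1.54) = 322 - 0.959·450.
So N_1* = -110/-0.477 = 230, and then N_2* = 450 - 1.54·230 = 96.2.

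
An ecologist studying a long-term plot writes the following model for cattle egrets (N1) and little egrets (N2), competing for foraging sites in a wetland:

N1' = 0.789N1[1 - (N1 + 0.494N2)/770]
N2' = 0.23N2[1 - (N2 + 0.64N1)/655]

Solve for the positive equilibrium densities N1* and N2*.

Setting both brackets to zero gives the nullclines N1 + 0.494N2 = 770 and 0.64N1 + N2 = 655.
Substituting N2 = 655 - 0.64N1 into the first: N1(1 - 0.494·0.64) = 770 - 0.494·655.
So N1* = 446/0.684 = 653, and then N2* = 655 - 0.64·653 = 237.

N1* ≈ 653, N2* ≈ 237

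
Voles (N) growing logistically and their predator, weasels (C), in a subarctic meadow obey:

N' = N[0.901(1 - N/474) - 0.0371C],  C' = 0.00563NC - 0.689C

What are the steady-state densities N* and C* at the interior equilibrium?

N* ≈ 122, C* ≈ 18

From dC/dt = 0 with C > 0: 0.00563N* = 0.689, so N* = 122.
Substitute into dN/dt = 0: 0.901(1 - 122/474) = 0.0371C*.
The bracket is 0.742, giving C* = 0.668/0.0371 = 18.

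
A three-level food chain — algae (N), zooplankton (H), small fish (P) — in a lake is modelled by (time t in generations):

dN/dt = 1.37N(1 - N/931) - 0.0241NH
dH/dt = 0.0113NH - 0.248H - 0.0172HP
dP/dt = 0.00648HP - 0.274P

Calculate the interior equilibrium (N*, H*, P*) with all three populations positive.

From dP/dt = 0: 0.00648H* = 0.274, so H* = 42.3.
From dN/dt = 0: 1.37(1 - N*/931) = 0.0241·42.3, giving N* = 931·(1 - 0.744) = 238.
From dH/dt = 0: 0.0113·238 - 0.248 = 0.0172P*, so P* = 2.45/0.0172 = 142.

N* ≈ 238, H* ≈ 42.3, P* ≈ 142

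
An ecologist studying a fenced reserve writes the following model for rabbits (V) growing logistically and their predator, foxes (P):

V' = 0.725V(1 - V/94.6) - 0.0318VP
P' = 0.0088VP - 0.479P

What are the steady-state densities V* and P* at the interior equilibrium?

V* ≈ 54.4, P* ≈ 9.68

From dP/dt = 0 with P > 0: 0.0088V* = 0.479, so V* = 54.4.
Substitute into dV/dt = 0: 0.725(1 - 54.4/94.6) = 0.0318P*.
The bracket is 0.425, giving P* = 0.308/0.0318 = 9.68.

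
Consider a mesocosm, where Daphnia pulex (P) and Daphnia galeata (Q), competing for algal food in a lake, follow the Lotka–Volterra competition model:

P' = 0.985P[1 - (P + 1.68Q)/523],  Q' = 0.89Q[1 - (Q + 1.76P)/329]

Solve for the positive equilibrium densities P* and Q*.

P* ≈ 15.2, Q* ≈ 302

Setting both brackets to zero gives the nullclines P + 1.68Q = 523 and 1.76P + Q = 329.
Substituting Q = 329 - 1.76P into the first: P(1 - 1.68·1.76) = 523 - 1.68·329.
So P* = -29.7/-1.96 = 15.2, and then Q* = 329 - 1.76·15.2 = 302.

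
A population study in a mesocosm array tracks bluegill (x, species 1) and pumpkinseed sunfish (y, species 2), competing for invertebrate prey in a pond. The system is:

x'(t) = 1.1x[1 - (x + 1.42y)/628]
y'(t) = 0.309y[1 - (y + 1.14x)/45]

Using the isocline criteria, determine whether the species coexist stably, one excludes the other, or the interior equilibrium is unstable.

Compare the nullcline intercepts: K1/α12 = 628/1.42 = 442 > K2 = 45; K2/α21 = 45/1.14 = 39.5 < K1 = 628.
Since the inequalities point opposite ways, species 1 can invade but species 2 cannot.

species 1 excludes species 2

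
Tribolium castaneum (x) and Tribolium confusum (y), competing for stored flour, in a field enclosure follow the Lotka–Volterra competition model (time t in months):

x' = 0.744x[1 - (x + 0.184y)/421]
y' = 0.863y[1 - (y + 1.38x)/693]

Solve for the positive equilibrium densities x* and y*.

x* ≈ 393, y* ≈ 150

Setting both brackets to zero gives the nullclines x + 0.184y = 421 and 1.38x + y = 693.
Substituting y = 693 - 1.38x into the first: x(1 - 0.184·1.38) = 421 - 0.184·693.
So x* = 293/0.746 = 393, and then y* = 693 - 1.38·393 = 150.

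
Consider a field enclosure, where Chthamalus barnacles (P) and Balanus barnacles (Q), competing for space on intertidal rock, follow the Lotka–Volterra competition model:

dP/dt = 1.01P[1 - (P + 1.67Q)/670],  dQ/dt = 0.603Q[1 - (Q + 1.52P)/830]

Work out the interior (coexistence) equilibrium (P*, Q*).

Setting both brackets to zero gives the nullclines P + 1.67Q = 670 and 1.52P + Q = 830.
Substituting Q = 830 - 1.52P into the first: P(1 - 1.67·1.52) = 670 - 1.67·830.
So P* = -716/-1.54 = 465, and then Q* = 830 - 1.52·465 = 122.

P* ≈ 465, Q* ≈ 122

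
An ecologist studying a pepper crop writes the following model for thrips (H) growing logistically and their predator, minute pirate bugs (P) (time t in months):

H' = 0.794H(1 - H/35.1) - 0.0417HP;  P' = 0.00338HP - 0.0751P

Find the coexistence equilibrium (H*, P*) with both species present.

From dP/dt = 0 with P > 0: 0.00338H* = 0.0751, so H* = 22.2.
Substitute into dH/dt = 0: 0.794(1 - 22.2/35.1) = 0.0417P*.
The bracket is 0.367, giving P* = 0.291/0.0417 = 6.99.

H* ≈ 22.2, P* ≈ 6.99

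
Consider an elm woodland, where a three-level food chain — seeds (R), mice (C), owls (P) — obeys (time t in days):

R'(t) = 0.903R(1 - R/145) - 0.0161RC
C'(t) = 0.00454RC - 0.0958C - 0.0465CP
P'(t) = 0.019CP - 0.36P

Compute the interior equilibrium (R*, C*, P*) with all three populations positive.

From dP/dt = 0: 0.019C* = 0.36, so C* = 18.9.
From dR/dt = 0: 0.903(1 - R*/145) = 0.0161·18.9, giving R* = 145·(1 - 0.338) = 96.
From dC/dt = 0: 0.00454·96 - 0.0958 = 0.0465P*, so P* = 0.34/0.0465 = 7.31.

R* ≈ 96, C* ≈ 18.9, P* ≈ 7.31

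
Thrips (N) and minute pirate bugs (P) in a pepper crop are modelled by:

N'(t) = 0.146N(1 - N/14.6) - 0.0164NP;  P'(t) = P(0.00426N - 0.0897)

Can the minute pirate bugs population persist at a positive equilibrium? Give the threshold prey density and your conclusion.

Threshold N = 21.1; K < 21.1, so no, the predator goes extinct.

The predator equation gives dP/dt > 0 only when N > 0.0897/0.00426 = 21.1.
Without the predator, N → K = 14.6. Since 14.6 < 21.1, the predator cannot invade.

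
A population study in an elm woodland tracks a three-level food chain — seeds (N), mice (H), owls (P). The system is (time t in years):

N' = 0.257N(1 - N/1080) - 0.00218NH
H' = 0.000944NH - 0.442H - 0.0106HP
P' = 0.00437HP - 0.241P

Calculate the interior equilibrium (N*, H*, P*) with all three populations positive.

N* ≈ 575, H* ≈ 55.1, P* ≈ 9.49

From dP/dt = 0: 0.00437H* = 0.241, so H* = 55.1.
From dN/dt = 0: 0.257(1 - N*/1080) = 0.00218·55.1, giving N* = 1080·(1 - 0.468) = 575.
From dH/dt = 0: 0.000944·575 - 0.442 = 0.0106P*, so P* = 0.101/0.0106 = 9.49.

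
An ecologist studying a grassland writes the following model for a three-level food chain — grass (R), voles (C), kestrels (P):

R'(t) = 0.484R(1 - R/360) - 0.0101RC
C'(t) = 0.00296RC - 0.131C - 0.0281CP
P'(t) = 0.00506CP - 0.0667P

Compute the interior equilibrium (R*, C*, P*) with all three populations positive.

R* ≈ 261, C* ≈ 13.2, P* ≈ 22.8

From dP/dt = 0: 0.00506C* = 0.0667, so C* = 13.2.
From dR/dt = 0: 0.484(1 - R*/360) = 0.0101·13.2, giving R* = 360·(1 - 0.275) = 261.
From dC/dt = 0: 0.00296·261 - 0.131 = 0.0281P*, so P* = 0.641/0.0281 = 22.8.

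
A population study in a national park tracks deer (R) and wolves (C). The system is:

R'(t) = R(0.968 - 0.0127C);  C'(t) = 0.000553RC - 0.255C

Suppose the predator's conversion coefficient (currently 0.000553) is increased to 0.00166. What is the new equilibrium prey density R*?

R* ≈ 154

At the interior fixed point, setting dC/dt = 0 with C > 0 fixes R* = (predator death rate)/(RC coefficient) — independent of the other coefficients.
With the change, R* = 0.255/0.00166 = 154; it falls from 461.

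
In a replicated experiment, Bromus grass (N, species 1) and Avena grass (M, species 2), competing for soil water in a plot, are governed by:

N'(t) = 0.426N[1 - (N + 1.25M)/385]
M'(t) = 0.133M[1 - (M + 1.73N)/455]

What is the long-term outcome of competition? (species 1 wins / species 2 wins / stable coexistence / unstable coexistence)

Compare the nullcline intercepts: K1/α12 = 385/1.25 = 308 < K2 = 455; K2/α21 = 455/1.73 = 263 < K1 = 385.
Since both are reversed, neither can invade when rare; the interior point is a saddle.

unstable coexistence (outcome depends on initial conditions)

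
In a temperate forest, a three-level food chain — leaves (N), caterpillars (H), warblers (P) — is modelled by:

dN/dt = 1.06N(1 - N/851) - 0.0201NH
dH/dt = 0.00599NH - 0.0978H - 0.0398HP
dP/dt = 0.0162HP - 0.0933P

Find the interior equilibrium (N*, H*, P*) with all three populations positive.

From dP/dt = 0: 0.0162H* = 0.0933, so H* = 5.76.
From dN/dt = 0: 1.06(1 - N*/851) = 0.0201·5.76, giving N* = 851·(1 - 0.109) = 758.
From dH/dt = 0: 0.00599·758 - 0.0978 = 0.0398P*, so P* = 4.44/0.0398 = 112.

N* ≈ 758, H* ≈ 5.76, P* ≈ 112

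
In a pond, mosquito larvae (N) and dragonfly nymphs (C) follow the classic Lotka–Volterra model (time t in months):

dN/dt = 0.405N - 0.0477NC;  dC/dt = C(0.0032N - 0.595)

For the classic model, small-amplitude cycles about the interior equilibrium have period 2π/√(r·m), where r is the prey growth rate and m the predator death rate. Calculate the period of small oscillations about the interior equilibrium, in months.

T ≈ 12.8 months

Here r = 0.405 and m = 0.595, so r·m = 0.241.
ω = √0.241 = 0.491 per month, hence T = 2π/ω ≈ 12.8 months.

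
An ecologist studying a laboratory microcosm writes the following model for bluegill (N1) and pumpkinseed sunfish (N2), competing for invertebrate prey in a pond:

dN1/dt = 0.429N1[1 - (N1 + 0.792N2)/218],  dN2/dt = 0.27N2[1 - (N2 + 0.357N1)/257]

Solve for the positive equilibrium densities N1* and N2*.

Setting both brackets to zero gives the nullclines N1 + 0.792N2 = 218 and 0.357N1 + N2 = 257.
Substituting N2 = 257 - 0.357N1 into the first: N1(1 - 0.792·0.357) = 218 - 0.792·257.
So N1* = 14.5/0.717 = 20.2, and then N2* = 257 - 0.357·20.2 = 250.

N1* ≈ 20.2, N2* ≈ 250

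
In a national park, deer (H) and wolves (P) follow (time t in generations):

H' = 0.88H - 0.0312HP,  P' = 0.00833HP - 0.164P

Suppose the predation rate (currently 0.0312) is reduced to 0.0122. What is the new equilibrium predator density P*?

At the interior fixed point, setting dH/dt = 0 with H > 0 fixes P* = (prey growth rate)/(HP coefficient) — independent of the other coefficients.
With the change, P* = 0.88/0.0122 = 72.1; it rises from 28.2.

P* ≈ 72.1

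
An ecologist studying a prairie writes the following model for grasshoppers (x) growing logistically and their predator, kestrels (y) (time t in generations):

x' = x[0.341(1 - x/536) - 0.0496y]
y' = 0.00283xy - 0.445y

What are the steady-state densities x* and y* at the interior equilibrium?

From dy/dt = 0 with y > 0: 0.00283x* = 0.445, so x* = 157.
Substitute into dx/dt = 0: 0.341(1 - 157/536) = 0.0496y*.
The bracket is 0.707, giving y* = 0.241/0.0496 = 4.86.

x* ≈ 157, y* ≈ 4.86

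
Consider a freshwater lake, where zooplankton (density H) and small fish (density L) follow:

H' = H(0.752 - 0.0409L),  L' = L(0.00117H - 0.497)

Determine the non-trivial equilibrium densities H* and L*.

Set dL/dt = 0 with L > 0: 0.00117H - 0.497 = 0, so H* = 0.497/0.00117 = 425.
Set dH/dt = 0 with H > 0: 0.752 - 0.0409L = 0, so L* = 0.752/0.0409 = 18.4.

H* ≈ 425, L* ≈ 18.4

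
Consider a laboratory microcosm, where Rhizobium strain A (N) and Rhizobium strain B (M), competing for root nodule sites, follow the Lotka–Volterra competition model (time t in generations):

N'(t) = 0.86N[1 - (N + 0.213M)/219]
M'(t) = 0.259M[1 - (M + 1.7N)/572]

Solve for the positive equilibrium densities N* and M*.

Setting both brackets to zero gives the nullclines N + 0.213M = 219 and 1.7N + M = 572.
Substituting M = 572 - 1.7N into the first: N(1 - 0.213·1.7) = 219 - 0.213·572.
So N* = 97.2/0.638 = 152, and then M* = 572 - 1.7·152 = 313.

N* ≈ 152, M* ≈ 313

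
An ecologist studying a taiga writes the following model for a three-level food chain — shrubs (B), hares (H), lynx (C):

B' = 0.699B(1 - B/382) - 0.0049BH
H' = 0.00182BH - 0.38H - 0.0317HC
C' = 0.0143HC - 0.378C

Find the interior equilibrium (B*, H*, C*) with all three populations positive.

B* ≈ 311, H* ≈ 26.4, C* ≈ 5.88

From dC/dt = 0: 0.0143H* = 0.378, so H* = 26.4.
From dB/dt = 0: 0.699(1 - B*/382) = 0.0049·26.4, giving B* = 382·(1 - 0.185) = 311.
From dH/dt = 0: 0.00182·311 - 0.38 = 0.0317C*, so C* = 0.186/0.0317 = 5.88.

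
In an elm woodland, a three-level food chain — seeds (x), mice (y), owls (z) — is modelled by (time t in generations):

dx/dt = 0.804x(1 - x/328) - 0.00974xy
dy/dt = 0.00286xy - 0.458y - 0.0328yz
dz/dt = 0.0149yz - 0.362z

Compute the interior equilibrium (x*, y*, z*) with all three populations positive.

From dz/dt = 0: 0.0149y* = 0.362, so y* = 24.3.
From dx/dt = 0: 0.804(1 - x*/328) = 0.00974·24.3, giving x* = 328·(1 - 0.294) = 231.
From dy/dt = 0: 0.00286·231 - 0.458 = 0.0328z*, so z* = 0.204/0.0328 = 6.22.

x* ≈ 231, y* ≈ 24.3, z* ≈ 6.22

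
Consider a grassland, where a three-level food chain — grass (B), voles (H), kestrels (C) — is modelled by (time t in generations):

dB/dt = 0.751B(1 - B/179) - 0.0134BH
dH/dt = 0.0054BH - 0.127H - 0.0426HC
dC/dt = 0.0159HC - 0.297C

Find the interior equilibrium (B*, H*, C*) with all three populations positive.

B* ≈ 119, H* ≈ 18.7, C* ≈ 12.1

From dC/dt = 0: 0.0159H* = 0.297, so H* = 18.7.
From dB/dt = 0: 0.751(1 - B*/179) = 0.0134·18.7, giving B* = 179·(1 - 0.333) = 119.
From dH/dt = 0: 0.0054·119 - 0.127 = 0.0426C*, so C* = 0.517/0.0426 = 12.1.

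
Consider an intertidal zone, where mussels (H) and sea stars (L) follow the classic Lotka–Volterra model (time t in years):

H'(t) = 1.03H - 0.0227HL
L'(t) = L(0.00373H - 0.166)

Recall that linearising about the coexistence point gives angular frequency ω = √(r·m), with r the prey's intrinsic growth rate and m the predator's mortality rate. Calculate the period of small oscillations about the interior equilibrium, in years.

Here r = 1.03 and m = 0.166, so r·m = 0.171.
ω = √0.171 = 0.413 per year, hence T = 2π/ω ≈ 15.2 years.

T ≈ 15.2 years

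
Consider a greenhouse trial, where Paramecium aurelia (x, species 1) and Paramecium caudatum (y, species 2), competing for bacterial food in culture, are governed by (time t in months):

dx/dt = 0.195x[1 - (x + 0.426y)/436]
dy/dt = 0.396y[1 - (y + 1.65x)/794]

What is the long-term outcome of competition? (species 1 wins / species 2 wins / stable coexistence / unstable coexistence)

stable coexistence

Compare the nullcline intercepts: K1/α12 = 436/0.426 = 1020 > K2 = 794; K2/α21 = 794/1.65 = 481 > K1 = 436.
Since both inequalities hold, each species can invade when rare, so the interior equilibrium is stable.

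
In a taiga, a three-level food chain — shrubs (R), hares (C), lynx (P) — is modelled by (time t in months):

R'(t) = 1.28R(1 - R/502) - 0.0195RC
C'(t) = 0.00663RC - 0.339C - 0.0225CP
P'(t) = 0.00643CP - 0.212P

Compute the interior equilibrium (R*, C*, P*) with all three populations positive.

R* ≈ 250, C* ≈ 33, P* ≈ 58.6

From dP/dt = 0: 0.00643C* = 0.212, so C* = 33.
From dR/dt = 0: 1.28(1 - R*/502) = 0.0195·33, giving R* = 502·(1 - 0.502) = 250.
From dC/dt = 0: 0.00663·250 - 0.339 = 0.0225P*, so P* = 1.32/0.0225 = 58.6.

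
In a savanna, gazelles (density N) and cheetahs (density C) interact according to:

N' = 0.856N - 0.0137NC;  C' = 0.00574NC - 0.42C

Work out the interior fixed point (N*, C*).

N* ≈ 73.2, C* ≈ 62.5

Set dC/dt = 0 with C > 0: 0.00574N - 0.42 = 0, so N* = 0.42/0.00574 = 73.2.
Set dN/dt = 0 with N > 0: 0.856 - 0.0137C = 0, so C* = 0.856/0.0137 = 62.5.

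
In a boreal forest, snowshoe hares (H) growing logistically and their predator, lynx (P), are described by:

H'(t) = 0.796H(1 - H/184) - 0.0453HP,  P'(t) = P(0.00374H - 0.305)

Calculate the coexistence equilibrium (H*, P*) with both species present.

From dP/dt = 0 with P > 0: 0.00374H* = 0.305, so H* = 81.6.
Substitute into dH/dt = 0: 0.796(1 - 81.6/184) = 0.0453P*.
The bracket is 0.557, giving P* = 0.443/0.0453 = 9.78.

H* ≈ 81.6, P* ≈ 9.78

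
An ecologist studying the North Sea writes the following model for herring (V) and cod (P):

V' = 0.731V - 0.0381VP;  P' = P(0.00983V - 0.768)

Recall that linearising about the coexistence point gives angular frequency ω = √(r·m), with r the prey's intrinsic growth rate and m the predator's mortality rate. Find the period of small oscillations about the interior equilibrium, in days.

T ≈ 8.39 days

Here r = 0.731 and m = 0.768, so r·m = 0.561.
ω = √0.561 = 0.749 per day, hence T = 2π/ω ≈ 8.39 days.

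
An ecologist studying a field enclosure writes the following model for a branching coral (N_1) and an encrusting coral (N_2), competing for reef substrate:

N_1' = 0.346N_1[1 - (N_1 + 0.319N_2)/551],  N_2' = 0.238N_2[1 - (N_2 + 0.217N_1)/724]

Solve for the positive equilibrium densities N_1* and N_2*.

Setting both brackets to zero gives the nullclines N_1 + 0.319N_2 = 551 and 0.217N_1 + N_2 = 724.
Substituting N_2 = 724 - 0.217N_1 into the first: N_1(1 - 0.319·0.217) = 551 - 0.319·724.
So N_1* = 320/0.931 = 344, and then N_2* = 724 - 0.217·344 = 649.

N_1* ≈ 344, N_2* ≈ 649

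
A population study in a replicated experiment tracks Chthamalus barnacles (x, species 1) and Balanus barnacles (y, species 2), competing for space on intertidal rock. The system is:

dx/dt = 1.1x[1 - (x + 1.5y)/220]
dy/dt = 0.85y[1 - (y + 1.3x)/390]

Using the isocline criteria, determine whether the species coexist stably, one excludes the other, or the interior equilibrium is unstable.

Compare the nullcline intercepts: K1/α12 = 220/1.5 = 147 < K2 = 390; K2/α21 = 390/1.3 = 300 > K1 = 220.
Since the inequalities point opposite ways, species 2 can invade but species 1 cannot.

species 2 excludes species 1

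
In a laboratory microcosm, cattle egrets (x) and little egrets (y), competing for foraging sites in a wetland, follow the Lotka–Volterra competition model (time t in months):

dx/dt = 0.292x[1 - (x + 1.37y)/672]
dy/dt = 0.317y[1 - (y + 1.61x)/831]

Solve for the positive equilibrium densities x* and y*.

x* ≈ 387, y* ≈ 208

Setting both brackets to zero gives the nullclines x + 1.37y = 672 and 1.61x + y = 831.
Substituting y = 831 - 1.61x into the first: x(1 - 1.37·1.61) = 672 - 1.37·831.
So x* = -466/-1.21 = 387, and then y* = 831 - 1.61·387 = 208.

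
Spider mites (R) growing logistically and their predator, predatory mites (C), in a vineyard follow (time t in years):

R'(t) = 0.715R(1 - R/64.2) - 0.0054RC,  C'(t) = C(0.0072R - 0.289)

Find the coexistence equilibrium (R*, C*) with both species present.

From dC/dt = 0 with C > 0: 0.0072R* = 0.289, so R* = 40.1.
Substitute into dR/dt = 0: 0.715(1 - 40.1/64.2) = 0.0054C*.
The bracket is 0.375, giving C* = 0.268/0.0054 = 49.6.

R* ≈ 40.1, C* ≈ 49.6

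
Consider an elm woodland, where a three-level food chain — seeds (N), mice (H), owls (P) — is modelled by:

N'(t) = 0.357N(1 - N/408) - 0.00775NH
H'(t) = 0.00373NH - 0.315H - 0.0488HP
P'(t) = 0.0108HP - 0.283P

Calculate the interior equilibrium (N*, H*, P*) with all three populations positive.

N* ≈ 176, H* ≈ 26.2, P* ≈ 6.99

From dP/dt = 0: 0.0108H* = 0.283, so H* = 26.2.
From dN/dt = 0: 0.357(1 - N*/408) = 0.00775·26.2, giving N* = 408·(1 - 0.569) = 176.
From dH/dt = 0: 0.00373·176 - 0.315 = 0.0488P*, so P* = 0.341/0.0488 = 6.99.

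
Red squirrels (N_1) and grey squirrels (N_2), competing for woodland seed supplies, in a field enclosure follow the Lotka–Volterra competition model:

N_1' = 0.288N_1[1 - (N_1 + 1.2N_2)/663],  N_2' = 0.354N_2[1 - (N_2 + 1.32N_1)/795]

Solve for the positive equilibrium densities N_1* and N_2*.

N_1* ≈ 498, N_2* ≈ 137

Setting both brackets to zero gives the nullclines N_1 + 1.2N_2 = 663 and 1.32N_1 + N_2 = 795.
Substituting N_2 = 795 - 1.32N_1 into the first: N_1(1 - 1.2·1.32) = 663 - 1.2·795.
So N_1* = -291/-0.584 = 498, and then N_2* = 795 - 1.32·498 = 137.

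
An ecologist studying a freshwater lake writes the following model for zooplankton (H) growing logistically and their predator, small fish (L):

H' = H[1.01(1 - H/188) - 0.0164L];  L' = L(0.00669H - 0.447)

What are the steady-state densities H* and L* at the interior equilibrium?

H* ≈ 66.8, L* ≈ 39.7

From dL/dt = 0 with L > 0: 0.00669H* = 0.447, so H* = 66.8.
Substitute into dH/dt = 0: 1.01(1 - 66.8/188) = 0.0164L*.
The bracket is 0.645, giving L* = 0.651/0.0164 = 39.7.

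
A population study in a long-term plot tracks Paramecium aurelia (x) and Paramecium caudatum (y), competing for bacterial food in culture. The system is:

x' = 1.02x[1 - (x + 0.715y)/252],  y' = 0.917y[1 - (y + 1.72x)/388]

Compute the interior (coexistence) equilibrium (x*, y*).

x* ≈ 111, y* ≈ 198

Setting both brackets to zero gives the nullclines x + 0.715y = 252 and 1.72x + y = 388.
Substituting y = 388 - 1.72x into the first: x(1 - 0.715·1.72) = 252 - 0.715·388.
So x* = -25.4/-0.23 = 111, and then y* = 388 - 1.72·111 = 198.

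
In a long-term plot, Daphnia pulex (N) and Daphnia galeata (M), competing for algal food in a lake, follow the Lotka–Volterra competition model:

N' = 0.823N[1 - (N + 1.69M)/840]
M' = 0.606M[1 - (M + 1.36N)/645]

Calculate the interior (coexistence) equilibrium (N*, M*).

Setting both brackets to zero gives the nullclines N + 1.69M = 840 and 1.36N + M = 645.
Substituting M = 645 - 1.36N into the first: N(1 - 1.69·1.36) = 840 - 1.69·645.
So N* = -250/-1.3 = 193, and then M* = 645 - 1.36·193 = 383.

N* ≈ 193, M* ≈ 383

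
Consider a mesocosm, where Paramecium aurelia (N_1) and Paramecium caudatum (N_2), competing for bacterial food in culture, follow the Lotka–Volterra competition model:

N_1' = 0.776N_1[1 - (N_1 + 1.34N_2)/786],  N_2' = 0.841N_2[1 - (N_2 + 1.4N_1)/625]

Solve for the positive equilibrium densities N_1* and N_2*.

N_1* ≈ 58.8, N_2* ≈ 543

Setting both brackets to zero gives the nullclines N_1 + 1.34N_2 = 786 and 1.4N_1 + N_2 = 625.
Substituting N_2 = 625 - 1.4N_1 into the first: N_1(1 - 1.34·1.4) = 786 - 1.34·625.
So N_1* = -51.5/-0.876 = 58.8, and then N_2* = 625 - 1.4·58.8 = 543.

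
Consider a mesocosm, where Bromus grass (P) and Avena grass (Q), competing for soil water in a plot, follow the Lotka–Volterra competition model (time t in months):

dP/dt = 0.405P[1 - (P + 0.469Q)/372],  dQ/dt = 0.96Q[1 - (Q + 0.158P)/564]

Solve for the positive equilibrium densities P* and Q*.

P* ≈ 116, Q* ≈ 546

Setting both brackets to zero gives the nullclines P + 0.469Q = 372 and 0.158P + Q = 564.
Substituting Q = 564 - 0.158P into the first: P(1 - 0.469·0.158) = 372 - 0.469·564.
So P* = 107/0.926 = 116, and then Q* = 564 - 0.158·116 = 546.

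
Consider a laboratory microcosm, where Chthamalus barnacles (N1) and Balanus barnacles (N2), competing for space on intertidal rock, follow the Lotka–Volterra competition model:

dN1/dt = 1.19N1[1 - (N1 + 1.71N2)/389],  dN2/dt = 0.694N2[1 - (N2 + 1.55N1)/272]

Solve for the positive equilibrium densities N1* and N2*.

N1* ≈ 46.1, N2* ≈ 201

Setting both brackets to zero gives the nullclines N1 + 1.71N2 = 389 and 1.55N1 + N2 = 272.
Substituting N2 = 272 - 1.55N1 into the first: N1(1 - 1.71·1.55) = 389 - 1.71·272.
So N1* = -76.1/-1.65 = 46.1, and then N2* = 272 - 1.55·46.1 = 201.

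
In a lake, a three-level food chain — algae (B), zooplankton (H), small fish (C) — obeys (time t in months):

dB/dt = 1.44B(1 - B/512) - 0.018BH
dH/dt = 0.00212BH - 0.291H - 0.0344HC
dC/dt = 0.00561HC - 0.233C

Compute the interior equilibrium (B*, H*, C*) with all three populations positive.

B* ≈ 246, H* ≈ 41.5, C* ≈ 6.71

From dC/dt = 0: 0.00561H* = 0.233, so H* = 41.5.
From dB/dt = 0: 1.44(1 - B*/512) = 0.018·41.5, giving B* = 512·(1 - 0.519) = 246.
From dH/dt = 0: 0.00212·246 - 0.291 = 0.0344C*, so C* = 0.231/0.0344 = 6.71.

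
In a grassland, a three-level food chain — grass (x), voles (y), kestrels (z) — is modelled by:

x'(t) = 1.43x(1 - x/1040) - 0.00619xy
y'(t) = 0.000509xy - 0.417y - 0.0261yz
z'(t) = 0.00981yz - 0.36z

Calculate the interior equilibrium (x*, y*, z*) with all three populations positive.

From dz/dt = 0: 0.00981y* = 0.36, so y* = 36.7.
From dx/dt = 0: 1.43(1 - x*/1040) = 0.00619·36.7, giving x* = 1040·(1 - 0.159) = 875.
From dy/dt = 0: 0.000509·875 - 0.417 = 0.0261z*, so z* = 0.0283/0.0261 = 1.08.

x* ≈ 875, y* ≈ 36.7, z* ≈ 1.08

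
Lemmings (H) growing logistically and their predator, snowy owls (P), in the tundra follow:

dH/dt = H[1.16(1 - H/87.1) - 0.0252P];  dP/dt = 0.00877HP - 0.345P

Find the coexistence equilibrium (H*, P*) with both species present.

From dP/dt = 0 with P > 0: 0.00877H* = 0.345, so H* = 39.3.
Substitute into dH/dt = 0: 1.16(1 - 39.3/87.1) = 0.0252P*.
The bracket is 0.548, giving P* = 0.636/0.0252 = 25.2.

H* ≈ 39.3, P* ≈ 25.2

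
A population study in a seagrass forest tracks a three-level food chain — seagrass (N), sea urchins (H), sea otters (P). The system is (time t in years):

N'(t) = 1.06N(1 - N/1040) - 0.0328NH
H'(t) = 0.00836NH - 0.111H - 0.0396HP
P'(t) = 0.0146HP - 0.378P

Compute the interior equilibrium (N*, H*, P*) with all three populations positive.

From dP/dt = 0: 0.0146H* = 0.378, so H* = 25.9.
From dN/dt = 0: 1.06(1 - N*/1040) = 0.0328·25.9, giving N* = 1040·(1 - 0.801) = 207.
From dH/dt = 0: 0.00836·207 - 0.111 = 0.0396P*, so P* = 1.62/0.0396 = 40.9.

N* ≈ 207, H* ≈ 25.9, P* ≈ 40.9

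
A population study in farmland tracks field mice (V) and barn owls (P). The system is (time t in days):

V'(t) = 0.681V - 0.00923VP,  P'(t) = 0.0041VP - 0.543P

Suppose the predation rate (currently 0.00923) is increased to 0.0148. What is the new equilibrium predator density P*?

At the interior fixed point, setting dV/dt = 0 with V > 0 fixes P* = (prey growth rate)/(VP coefficient) — independent of the other coefficients.
With the change, P* = 0.681/0.0148 = 46; it falls from 73.8.

P* ≈ 46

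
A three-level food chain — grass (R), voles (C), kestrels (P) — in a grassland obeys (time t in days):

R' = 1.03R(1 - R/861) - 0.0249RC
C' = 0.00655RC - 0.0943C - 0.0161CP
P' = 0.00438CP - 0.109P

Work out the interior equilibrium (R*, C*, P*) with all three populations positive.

From dP/dt = 0: 0.00438C* = 0.109, so C* = 24.9.
From dR/dt = 0: 1.03(1 - R*/861) = 0.0249·24.9, giving R* = 861·(1 - 0.602) = 343.
From dC/dt = 0: 0.00655·343 - 0.0943 = 0.0161P*, so P* = 2.15/0.0161 = 134.

R* ≈ 343, C* ≈ 24.9, P* ≈ 134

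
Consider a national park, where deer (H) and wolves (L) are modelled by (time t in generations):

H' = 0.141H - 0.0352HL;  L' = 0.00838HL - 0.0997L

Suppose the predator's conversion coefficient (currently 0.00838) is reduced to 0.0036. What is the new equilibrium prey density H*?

H* ≈ 27.7

At the interior fixed point, setting dL/dt = 0 with L > 0 fixes H* = (predator death rate)/(HL coefficient) — independent of the other coefficients.
With the change, H* = 0.0997/0.0036 = 27.7; it rises from 11.9.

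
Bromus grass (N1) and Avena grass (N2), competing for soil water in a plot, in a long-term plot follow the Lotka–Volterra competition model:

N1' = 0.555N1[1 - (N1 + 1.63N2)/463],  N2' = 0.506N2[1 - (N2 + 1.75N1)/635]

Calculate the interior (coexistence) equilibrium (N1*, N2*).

Setting both brackets to zero gives the nullclines N1 + 1.63N2 = 463 and 1.75N1 + N2 = 635.
Substituting N2 = 635 - 1.75N1 into the first: N1(1 - 1.63·1.75) = 463 - 1.63·635.
So N1* = -572/-1.85 = 309, and then N2* = 635 - 1.75·309 = 94.6.

N1* ≈ 309, N2* ≈ 94.6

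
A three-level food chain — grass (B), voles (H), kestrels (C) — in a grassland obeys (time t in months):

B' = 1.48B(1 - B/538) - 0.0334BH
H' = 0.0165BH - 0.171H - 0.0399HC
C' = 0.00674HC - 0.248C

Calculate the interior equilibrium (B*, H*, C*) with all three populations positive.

From dC/dt = 0: 0.00674H* = 0.248, so H* = 36.8.
From dB/dt = 0: 1.48(1 - B*/538) = 0.0334·36.8, giving B* = 538·(1 - 0.83) = 91.3.
From dH/dt = 0: 0.0165·91.3 - 0.171 = 0.0399C*, so C* = 1.33/0.0399 = 33.5.

B* ≈ 91.3, H* ≈ 36.8, C* ≈ 33.5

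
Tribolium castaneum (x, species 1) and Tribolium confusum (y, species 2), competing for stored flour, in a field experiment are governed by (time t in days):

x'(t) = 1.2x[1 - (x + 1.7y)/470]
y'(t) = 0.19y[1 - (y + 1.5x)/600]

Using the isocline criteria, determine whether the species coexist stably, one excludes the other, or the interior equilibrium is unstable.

Compare the nullcline intercepts: K1/α12 = 470/1.7 = 276 < K2 = 600; K2/α21 = 600/1.5 = 400 < K1 = 470.
Since both are reversed, neither can invade when rare; the interior point is a saddle.

unstable coexistence (outcome depends on initial conditions)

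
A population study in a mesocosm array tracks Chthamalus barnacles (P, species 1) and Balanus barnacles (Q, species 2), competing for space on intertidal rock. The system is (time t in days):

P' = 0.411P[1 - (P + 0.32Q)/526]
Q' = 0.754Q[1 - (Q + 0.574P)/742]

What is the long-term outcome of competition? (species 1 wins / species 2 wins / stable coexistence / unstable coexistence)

stable coexistence

Compare the nullcline intercepts: K1/α12 = 526/0.32 = 1640 > K2 = 742; K2/α21 = 742/0.574 = 1290 > K1 = 526.
Since both inequalities hold, each species can invade when rare, so the interior equilibrium is stable.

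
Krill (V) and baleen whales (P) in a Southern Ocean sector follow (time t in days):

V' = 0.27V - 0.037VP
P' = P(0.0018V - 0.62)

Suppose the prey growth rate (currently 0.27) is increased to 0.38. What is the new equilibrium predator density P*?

At the interior fixed point, setting dV/dt = 0 with V > 0 fixes P* = (prey growth rate)/(VP coefficient) — independent of the other coefficients.
With the change, P* = 0.38/0.037 = 10.3; it rises from 7.3.

P* ≈ 10.3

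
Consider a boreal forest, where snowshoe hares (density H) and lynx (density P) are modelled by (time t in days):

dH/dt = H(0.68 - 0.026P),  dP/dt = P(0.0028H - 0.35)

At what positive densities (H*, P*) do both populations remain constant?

Set dP/dt = 0 with P > 0: 0.0028H - 0.35 = 0, so H* = 0.35/0.0028 = 125.
Set dH/dt = 0 with H > 0: 0.68 - 0.026P = 0, so P* = 0.68/0.026 = 26.2.

H* ≈ 125, P* ≈ 26.2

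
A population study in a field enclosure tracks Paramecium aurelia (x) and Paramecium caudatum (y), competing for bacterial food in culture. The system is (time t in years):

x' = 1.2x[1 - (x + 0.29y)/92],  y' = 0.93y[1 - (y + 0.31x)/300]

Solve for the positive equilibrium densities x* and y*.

Setting both brackets to zero gives the nullclines x + 0.29y = 92 and 0.31x + y = 300.
Substituting y = 300 - 0.31x into the first: x(1 - 0.29·0.31) = 92 - 0.29·300.
So x* = 5/0.91 = 5.49, and then y* = 300 - 0.31·5.49 = 298.

x* ≈ 5.49, y* ≈ 298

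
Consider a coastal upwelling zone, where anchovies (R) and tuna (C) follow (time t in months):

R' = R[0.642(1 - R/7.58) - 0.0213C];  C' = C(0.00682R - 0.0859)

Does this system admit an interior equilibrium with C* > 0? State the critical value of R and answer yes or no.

The predator equation gives dC/dt > 0 only when R > 0.0859/0.00682 = 12.6.
Without the predator, R → K = 7.58. Since 7.58 < 12.6, the predator cannot invade.

Threshold R = 12.6; K < 12.6, so no, the predator goes extinct.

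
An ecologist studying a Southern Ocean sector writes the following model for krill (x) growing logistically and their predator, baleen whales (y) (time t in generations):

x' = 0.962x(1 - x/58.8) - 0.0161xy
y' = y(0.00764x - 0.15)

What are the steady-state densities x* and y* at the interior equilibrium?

From dy/dt = 0 with y > 0: 0.00764x* = 0.15, so x* = 19.6.
Substitute into dx/dt = 0: 0.962(1 - 19.6/58.8) = 0.0161y*.
The bracket is 0.666, giving y* = 0.641/0.0161 = 39.8.

x* ≈ 19.6, y* ≈ 39.8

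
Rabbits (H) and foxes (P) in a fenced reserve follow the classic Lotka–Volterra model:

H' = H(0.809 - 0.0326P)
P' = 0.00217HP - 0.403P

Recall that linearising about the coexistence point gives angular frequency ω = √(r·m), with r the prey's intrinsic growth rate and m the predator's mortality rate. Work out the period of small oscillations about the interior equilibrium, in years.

Here r = 0.809 and m = 0.403, so r·m = 0.326.
ω = √0.326 = 0.571 per year, hence T = 2π/ω ≈ 11 years.

T ≈ 11 years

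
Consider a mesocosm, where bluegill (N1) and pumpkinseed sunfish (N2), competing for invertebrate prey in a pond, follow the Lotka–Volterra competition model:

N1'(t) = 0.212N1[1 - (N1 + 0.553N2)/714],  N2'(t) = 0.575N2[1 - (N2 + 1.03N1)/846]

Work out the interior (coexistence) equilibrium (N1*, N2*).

Setting both brackets to zero gives the nullclines N1 + 0.553N2 = 714 and 1.03N1 + N2 = 846.
Substituting N2 = 846 - 1.03N1 into the first: N1(1 - 0.553·1.03) = 714 - 0.553·846.
So N1* = 246/0.43 = 572, and then N2* = 846 - 1.03·572 = 257.

N1* ≈ 572, N2* ≈ 257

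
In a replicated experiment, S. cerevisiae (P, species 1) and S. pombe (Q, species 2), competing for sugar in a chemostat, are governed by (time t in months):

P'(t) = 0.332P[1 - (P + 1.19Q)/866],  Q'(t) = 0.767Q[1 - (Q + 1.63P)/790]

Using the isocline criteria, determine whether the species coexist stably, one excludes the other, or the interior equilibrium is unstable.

unstable coexistence (outcome depends on initial conditions)

Compare the nullcline intercepts: K1/α12 = 866/1.19 = 728 < K2 = 790; K2/α21 = 790/1.63 = 485 < K1 = 866.
Since both are reversed, neither can invade when rare; the interior point is a saddle.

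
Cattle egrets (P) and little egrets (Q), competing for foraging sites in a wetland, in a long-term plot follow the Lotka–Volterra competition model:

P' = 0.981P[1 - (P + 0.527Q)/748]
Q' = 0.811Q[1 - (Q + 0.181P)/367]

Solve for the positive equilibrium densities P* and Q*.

P* ≈ 613, Q* ≈ 256

Setting both brackets to zero gives the nullclines P + 0.527Q = 748 and 0.181P + Q = 367.
Substituting Q = 367 - 0.181P into the first: P(1 - 0.527·0.181) = 748 - 0.527·367.
So P* = 555/0.905 = 613, and then Q* = 367 - 0.181·613 = 256.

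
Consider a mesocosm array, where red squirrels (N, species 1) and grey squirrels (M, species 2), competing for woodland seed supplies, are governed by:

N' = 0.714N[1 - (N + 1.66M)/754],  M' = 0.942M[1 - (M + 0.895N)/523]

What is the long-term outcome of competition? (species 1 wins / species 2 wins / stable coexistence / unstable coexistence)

unstable coexistence (outcome depends on initial conditions)

Compare the nullcline intercepts: K1/α12 = 754/1.66 = 454 < K2 = 523; K2/α21 = 523/0.895 = 584 < K1 = 754.
Since both are reversed, neither can invade when rare; the interior point is a saddle.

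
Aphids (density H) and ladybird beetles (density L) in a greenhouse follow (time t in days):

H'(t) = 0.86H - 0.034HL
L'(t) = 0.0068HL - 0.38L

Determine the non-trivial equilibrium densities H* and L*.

H* ≈ 55.9, L* ≈ 25.3

Set dL/dt = 0 with L > 0: 0.0068H - 0.38 = 0, so H* = 0.38/0.0068 = 55.9.
Set dH/dt = 0 with H > 0: 0.86 - 0.034L = 0, so L* = 0.86/0.034 = 25.3.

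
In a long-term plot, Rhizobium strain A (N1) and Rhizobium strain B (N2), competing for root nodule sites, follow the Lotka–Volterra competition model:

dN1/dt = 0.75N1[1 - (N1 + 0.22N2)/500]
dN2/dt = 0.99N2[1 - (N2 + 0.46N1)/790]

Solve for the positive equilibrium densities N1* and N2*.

Setting both brackets to zero gives the nullclines N1 + 0.22N2 = 500 and 0.46N1 + N2 = 790.
Substituting N2 = 790 - 0.46N1 into the first: N1(1 - 0.22·0.46) = 500 - 0.22·790.
So N1* = 326/0.899 = 363, and then N2* = 790 - 0.46·363 = 623.

N1* ≈ 363, N2* ≈ 623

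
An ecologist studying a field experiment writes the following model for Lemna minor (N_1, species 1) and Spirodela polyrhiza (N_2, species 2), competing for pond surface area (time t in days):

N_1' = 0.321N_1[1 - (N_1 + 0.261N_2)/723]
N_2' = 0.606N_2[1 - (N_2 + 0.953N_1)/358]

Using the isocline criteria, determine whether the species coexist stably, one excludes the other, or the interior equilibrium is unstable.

Compare the nullcline intercepts: K1/α12 = 723/0.261 = 2770 > K2 = 358; K2/α21 = 358/0.953 = 376 < K1 = 723.
Since the inequalities point opposite ways, species 1 can invade but species 2 cannot.

species 1 excludes species 2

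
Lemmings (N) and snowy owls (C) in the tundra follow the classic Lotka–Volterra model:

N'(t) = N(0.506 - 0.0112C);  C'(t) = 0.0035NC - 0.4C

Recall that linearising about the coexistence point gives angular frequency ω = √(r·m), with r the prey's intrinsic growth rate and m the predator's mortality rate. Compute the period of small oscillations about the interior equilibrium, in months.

Here r = 0.506 and m = 0.4, so r·m = 0.202.
ω = √0.202 = 0.45 per month, hence T = 2π/ω ≈ 14 months.

T ≈ 14 months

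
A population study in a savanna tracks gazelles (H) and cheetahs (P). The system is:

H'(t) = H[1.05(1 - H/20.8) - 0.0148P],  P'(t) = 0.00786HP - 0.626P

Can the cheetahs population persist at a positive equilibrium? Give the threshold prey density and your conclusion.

The predator equation gives dP/dt > 0 only when H > 0.626/0.00786 = 79.6.
Without the predator, H → K = 20.8. Since 20.8 < 79.6, the predator cannot invade.

Threshold H = 79.6; K < 79.6, so no, the predator goes extinct.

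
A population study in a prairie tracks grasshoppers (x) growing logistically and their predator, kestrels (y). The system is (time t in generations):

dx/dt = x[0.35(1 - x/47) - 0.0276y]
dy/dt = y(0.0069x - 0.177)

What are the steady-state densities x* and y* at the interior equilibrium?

x* ≈ 25.7, y* ≈ 5.76

From dy/dt = 0 with y > 0: 0.0069x* = 0.177, so x* = 25.7.
Substitute into dx/dt = 0: 0.35(1 - 25.7/47) = 0.0276y*.
The bracket is 0.454, giving y* = 0.159/0.0276 = 5.76.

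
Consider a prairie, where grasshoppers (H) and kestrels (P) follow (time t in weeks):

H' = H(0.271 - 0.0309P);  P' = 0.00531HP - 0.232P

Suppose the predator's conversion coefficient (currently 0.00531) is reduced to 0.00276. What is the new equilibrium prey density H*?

At the interior fixed point, setting dP/dt = 0 with P > 0 fixes H* = (predator death rate)/(HP coefficient) — independent of the other coefficients.
With the change, H* = 0.232/0.00276 = 84.1; it rises from 43.7.

H* ≈ 84.1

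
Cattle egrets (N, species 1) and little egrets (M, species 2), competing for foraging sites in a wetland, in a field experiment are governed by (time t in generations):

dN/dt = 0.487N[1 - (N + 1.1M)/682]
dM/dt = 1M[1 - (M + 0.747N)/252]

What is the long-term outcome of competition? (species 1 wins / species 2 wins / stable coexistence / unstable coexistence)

Compare the nullcline intercepts: K1/α12 = 682/1.1 = 620 > K2 = 252; K2/α21 = 252/0.747 = 337 < K1 = 682.
Since the inequalities point opposite ways, species 1 can invade but species 2 cannot.

species 1 excludes species 2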